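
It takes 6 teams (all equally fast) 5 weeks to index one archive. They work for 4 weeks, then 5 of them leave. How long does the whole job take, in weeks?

One team does 1/30 of the job per week.
After 4 weeks with 6 teams, 4/5 is done (1/5 left).
With 1 team the rate is 1/30, so the rest takes 1/5 ÷ 1/30 = 6 weeks.
Total = 4 + 6 = 10 weeks.

10 weeks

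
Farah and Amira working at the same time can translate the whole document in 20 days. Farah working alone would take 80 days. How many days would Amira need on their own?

80/3 days

Combined rate is 1/20 per day.
Known contribution: 1/80 per day.
So Amira's rate is 1/20 − 1/80 = 3/80, meaning 80/3 days alone.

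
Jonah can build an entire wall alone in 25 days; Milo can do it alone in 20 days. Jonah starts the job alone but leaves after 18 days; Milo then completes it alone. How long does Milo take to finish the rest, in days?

28/5 days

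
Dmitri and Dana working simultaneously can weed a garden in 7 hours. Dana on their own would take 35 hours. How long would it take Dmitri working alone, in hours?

Combined rate is 1/7 per hour.
Known contribution: 1/35 per hour.
So Dmitri's rate is 1/7 − 1/35 = 4/35, meaning 35/4 hours alone.

35/4 hours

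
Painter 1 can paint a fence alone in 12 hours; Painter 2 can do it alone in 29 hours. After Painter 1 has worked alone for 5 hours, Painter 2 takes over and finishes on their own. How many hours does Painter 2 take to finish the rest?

203/12 hours

In 5 hours Painter 1 does 5/12 of the job, leaving 7/12.
Painter 2 works at 1/29 per hour, so finishing takes 7/12 ÷ 1/29 = 203/12 hours.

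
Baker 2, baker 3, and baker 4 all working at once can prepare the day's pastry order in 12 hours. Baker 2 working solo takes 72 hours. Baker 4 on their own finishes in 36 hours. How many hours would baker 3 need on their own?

24 hours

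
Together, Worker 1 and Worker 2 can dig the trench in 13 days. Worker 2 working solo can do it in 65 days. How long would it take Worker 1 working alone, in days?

65/4 days

Combined rate is 1/13 per day.
Known contribution: 1/65 per day.
So Worker 1's rate is 1/13 − 1/65 = 4/65, meaning 65/4 days alone.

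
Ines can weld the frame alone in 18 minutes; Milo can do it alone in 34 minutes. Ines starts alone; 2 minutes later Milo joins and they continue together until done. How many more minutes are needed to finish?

In 2 minutes Ines does 2/18 = 1/9 of the job, leaving 8/9.
Ines and Milo together work at 13/153 per minute, so finishing takes 8/9 ÷ 13/153 = 136/13 minutes.

136/13 minutes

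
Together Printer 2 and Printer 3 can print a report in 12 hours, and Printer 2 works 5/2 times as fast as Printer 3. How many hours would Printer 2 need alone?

84/5 hours

Let Printer 3's rate be r; then Printer 2's rate is (5/2)r, so together (5/2 + 1)r = (7/2)r = 1/12.
Thus r = 1/42 per hour.
Printer 3 alone: 42 hours; Printer 2 alone: 84/5 hours.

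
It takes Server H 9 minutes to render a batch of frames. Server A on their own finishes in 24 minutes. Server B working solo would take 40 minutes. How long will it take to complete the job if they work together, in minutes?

Combined rate: 1/9 + 1/24 + 1/40 = (40 + 15 + 9)/360 = 64/360 = 8/45 per minute.
Time = 1 ÷ (8/45) = 45/8 minutes.

45/8 minutes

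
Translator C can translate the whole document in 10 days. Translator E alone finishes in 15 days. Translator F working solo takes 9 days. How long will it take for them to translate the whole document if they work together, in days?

18/5 days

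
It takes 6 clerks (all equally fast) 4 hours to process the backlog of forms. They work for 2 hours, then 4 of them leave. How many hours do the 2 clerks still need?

One clerk does 1/24 of the job per hour.
After 2 hours with 6 clerks, 1/2 is done (1/2 left).
With 2 clerks the rate is 2/24 = 1/12, so the rest takes 1/2 ÷ 1/12 = 6 hours.

6 hours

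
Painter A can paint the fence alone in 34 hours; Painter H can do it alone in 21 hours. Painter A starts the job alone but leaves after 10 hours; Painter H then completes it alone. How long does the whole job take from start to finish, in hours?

422/17 hours

In 10 hours Painter A does 10/34 = 5/17 of the job, leaving 12/17.
Painter H works at 1/21 per hour, so finishing takes 12/17 ÷ 1/21 = 252/17 hours.
Total time = 10 + 252/17 = 422/17 hours.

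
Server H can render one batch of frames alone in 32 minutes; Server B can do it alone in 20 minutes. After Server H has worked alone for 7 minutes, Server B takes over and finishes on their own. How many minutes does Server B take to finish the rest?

125/8 minutes

In 7 minutes Server H does 7/32 of the job, leaving 25/32.
Server B works at 1/20 per minute, so finishing takes 25/32 ÷ 1/20 = 125/8 minutes.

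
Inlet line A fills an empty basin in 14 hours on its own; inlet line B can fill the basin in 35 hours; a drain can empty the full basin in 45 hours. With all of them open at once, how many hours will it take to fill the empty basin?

Net rate = 1/14 + 1/35 − 1/45 = (45 + 18 − 14)/630 = 49/630 = 7/90 per hour.
Filling time = 1 ÷ (7/90) = 90/7 hours.

90/7 hours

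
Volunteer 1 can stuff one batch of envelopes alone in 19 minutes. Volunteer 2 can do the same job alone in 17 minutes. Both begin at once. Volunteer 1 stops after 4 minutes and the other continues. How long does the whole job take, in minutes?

In the first 4 minutes the combined rate is 36/323, so 144/323 of the job is done, leaving 179/323.
After volunteer 1 leaves the rate is 1/17 per minute; the remaining 179/323 takes 179/19 minutes.
Total = 4 + 179/19 = 255/19 minutes.

255/19 minutes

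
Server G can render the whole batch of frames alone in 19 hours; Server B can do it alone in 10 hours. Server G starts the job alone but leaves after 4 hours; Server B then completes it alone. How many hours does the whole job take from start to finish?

In 4 hours Server G does 4/19 of the job, leaving 15/19.
Server B works at 1/10 per hour, so finishing takes 15/19 ÷ 1/10 = 150/19 hours.
Total time = 4 + 150/19 = 226/19 hours.

226/19 hours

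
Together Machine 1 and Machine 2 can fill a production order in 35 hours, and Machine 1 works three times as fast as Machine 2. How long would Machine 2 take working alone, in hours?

Let Machine 2's rate be r; then Machine 1's rate is 3r, so together (3 + 1)r = 4r = 1/35.
Thus r = 1/140 per hour.
Machine 2 alone: 140 hours; Machine 1 alone: 140/3 hours.

140 hours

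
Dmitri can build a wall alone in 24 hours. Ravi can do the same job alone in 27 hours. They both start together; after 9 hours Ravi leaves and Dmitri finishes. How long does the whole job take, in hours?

In the first 9 hours the combined rate is 17/216, so 17/24 of the job is done, leaving 7/24.
After Ravi leaves the rate is 1/24 per hour; the remaining 7/24 takes 7 hours.
Total = 9 + 7 = 16 hours.

16 hours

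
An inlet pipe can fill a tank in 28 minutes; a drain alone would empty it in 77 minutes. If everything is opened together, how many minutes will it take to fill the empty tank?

44 minutes

Net rate = 1/28 − 1/77 = (11 − 4)/308 = 7/308 = 1/44 per minute.
Filling time = 1 ÷ (1/44) = 44 minutes.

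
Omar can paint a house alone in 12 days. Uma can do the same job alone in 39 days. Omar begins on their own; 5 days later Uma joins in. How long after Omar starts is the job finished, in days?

176/17 days

In the first 5 days Omar alone does 5/12 of the job, leaving 7/12.
Once everyone is working, combined rate: 1/12 + 1/39 = (13 + 4)/156 = 17/156 per day.
Remaining 7/12 at 17/156 per day takes 91/17 days.
Total from the start = 5 + 91/17 = 176/17 days.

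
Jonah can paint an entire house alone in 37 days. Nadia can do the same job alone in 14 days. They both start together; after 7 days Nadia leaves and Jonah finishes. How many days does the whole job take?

In the first 7 days the combined rate is 51/518, so 51/74 of the job is done, leaving 23/74.
After Nadia leaves the rate is 1/37 per day; the remaining 23/74 takes 23/2 days.
Total = 7 + 23/2 = 37/2 days.

37/2 days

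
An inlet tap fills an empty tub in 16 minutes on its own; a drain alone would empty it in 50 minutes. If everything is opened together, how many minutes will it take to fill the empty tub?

Net rate = 1/16 − 1/50 = (25 − 8)/400 = 17/400 per minute.
Filling time = 1 ÷ (17/400) = 400/17 minutes.

400/17 minutes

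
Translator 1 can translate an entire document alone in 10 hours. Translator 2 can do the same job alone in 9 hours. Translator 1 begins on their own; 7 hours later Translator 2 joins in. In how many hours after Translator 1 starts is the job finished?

160/19 hours

In the first 7 hours Translator 1 alone does 7/10 of the job, leaving 3/10.
Once everyone is working, combined rate: 1/10 + 1/9 = (9 + 10)/90 = 19/90 per hour.
Remaining 3/10 at 19/90 per hour takes 27/19 hours.
Total from the start = 7 + 27/19 = 160/19 hours.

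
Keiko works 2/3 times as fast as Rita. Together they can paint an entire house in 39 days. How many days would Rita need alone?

65 days

Let Rita's rate be r; then Keiko's rate is (2/3)r, so together (2/3 + 1)r = (5/3)r = 1/39.
Thus r = 1/65 per day.
Rita alone: 65 days; Keiko alone: 195/2 days.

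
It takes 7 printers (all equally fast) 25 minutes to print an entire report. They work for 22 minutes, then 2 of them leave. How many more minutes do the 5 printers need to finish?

21/5 minutes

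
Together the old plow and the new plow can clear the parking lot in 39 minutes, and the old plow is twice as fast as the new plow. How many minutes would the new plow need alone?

Let the new plow's rate be r; then the old plow's rate is 2r, so together (2 + 1)r = 3r = 1/39.
Thus r = 1/117 per minute.
The new plow alone: 117 minutes; the old plow alone: 117/2 minutes.

117 minutes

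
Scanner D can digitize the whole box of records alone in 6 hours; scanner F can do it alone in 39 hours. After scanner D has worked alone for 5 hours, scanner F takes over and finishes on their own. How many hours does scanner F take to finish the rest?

In 5 hours scanner D does 5/6 of the job, leaving 1/6.
Scanner F works at 1/39 per hour, so finishing takes 1/6 ÷ 1/39 = 13/2 hours.

13/2 hours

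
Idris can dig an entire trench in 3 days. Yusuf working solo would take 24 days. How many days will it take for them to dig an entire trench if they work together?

8/3 days

With two workers the combined time is the product over the sum: 3·24/(3+24) = 72/27 = 8/3 days.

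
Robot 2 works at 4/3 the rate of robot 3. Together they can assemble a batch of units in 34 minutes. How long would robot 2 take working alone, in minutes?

119/2 minutes

Let robot 3's rate be r; then robot 2's rate is (4/3)r, so together (4/3 + 1)r = (7/3)r = 1/34.
Thus r = 3/238 per minute.
Robot 3 alone: 238/3 minutes; robot 2 alone: 119/2 minutes.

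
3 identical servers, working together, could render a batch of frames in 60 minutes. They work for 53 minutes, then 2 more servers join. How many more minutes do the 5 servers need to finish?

One server does 1/180 of the job per minute.
After 53 minutes with 3 servers, 53/60 is done (7/60 left).
With 5 servers the rate is 5/180 = 1/36, so the rest takes 7/60 ÷ 1/36 = 21/5 minutes.

21/5 minutes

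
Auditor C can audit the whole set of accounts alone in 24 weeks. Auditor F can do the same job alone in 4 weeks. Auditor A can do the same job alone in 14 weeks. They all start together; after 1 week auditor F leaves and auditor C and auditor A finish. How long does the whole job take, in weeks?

In the first 1 week the combined rate is 61/168, so 61/168 of the job is done, leaving 107/168.
After auditor F leaves the rate is 19/168 per week; the remaining 107/168 takes 107/19 weeks.
Total = 1 + 107/19 = 126/19 weeks.

126/19 weeks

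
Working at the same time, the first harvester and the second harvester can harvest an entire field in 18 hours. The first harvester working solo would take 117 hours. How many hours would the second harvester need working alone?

234/11 hours

Combined rate is 1/18 per hour.
Known contribution: 1/117 per hour.
So the second harvester's rate is 1/18 − 1/117 = 11/234, meaning 234/11 hours alone.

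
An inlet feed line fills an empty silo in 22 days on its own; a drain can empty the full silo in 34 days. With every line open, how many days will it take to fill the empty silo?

187/3 days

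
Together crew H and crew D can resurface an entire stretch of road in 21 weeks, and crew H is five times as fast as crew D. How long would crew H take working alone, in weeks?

Let crew D's rate be r; then crew H's rate is 5r, so together (5 + 1)r = 6r = 1/21.
Thus r = 1/126 per week.
Crew D alone: 126 weeks; crew H alone: 126/5 weeks.

126/5 weeks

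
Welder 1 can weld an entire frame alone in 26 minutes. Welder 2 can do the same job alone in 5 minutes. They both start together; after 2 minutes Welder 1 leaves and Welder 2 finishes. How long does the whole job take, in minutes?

60/13 minutes

In the first 2 minutes the combined rate is 31/130, so 31/65 of the job is done, leaving 34/65.
After Welder 1 leaves the rate is 1/5 per minute; the remaining 34/65 takes 34/13 minutes.
Total = 2 + 34/13 = 60/13 minutes.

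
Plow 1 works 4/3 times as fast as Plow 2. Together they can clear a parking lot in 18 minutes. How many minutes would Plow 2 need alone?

42 minutes

Let Plow 2's rate be r; then Plow 1's rate is (4/3)r, so together (4/3 + 1)r = (7/3)r = 1/18.
Thus r = 1/42 per minute.
Plow 2 alone: 42 minutes; Plow 1 alone: 63/2 minutes.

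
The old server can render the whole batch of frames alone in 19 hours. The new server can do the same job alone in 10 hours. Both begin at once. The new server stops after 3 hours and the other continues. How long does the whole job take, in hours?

133/10 hours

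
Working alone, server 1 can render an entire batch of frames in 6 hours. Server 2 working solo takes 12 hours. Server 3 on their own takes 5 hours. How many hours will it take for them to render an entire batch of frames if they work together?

Combined rate: 1/6 + 1/12 + 1/5 = (10 + 5 + 12)/60 = 27/60 = 9/20 per hour.
Time = 1 ÷ (9/20) = 20/9 hours.

20/9 hours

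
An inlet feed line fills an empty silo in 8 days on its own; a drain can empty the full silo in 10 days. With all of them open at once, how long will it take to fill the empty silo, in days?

40 days

Net rate = 1/8 − 1/10 = (5 − 4)/40 = 1/40 per day.
Filling time = 1 ÷ (1/40) = 40 days.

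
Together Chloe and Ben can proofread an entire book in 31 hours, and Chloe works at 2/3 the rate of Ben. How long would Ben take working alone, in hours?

Let Ben's rate be r; then Chloe's rate is (2/3)r, so together (2/3 + 1)r = (5/3)r = 1/31.
Thus r = 3/155 per hour.
Ben alone: 155/3 hours; Chloe alone: 155/2 hours.

155/3 hours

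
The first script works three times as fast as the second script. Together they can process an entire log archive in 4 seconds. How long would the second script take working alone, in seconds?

16 seconds

Let the second script's rate be r; then the first script's rate is 3r, so together (3 + 1)r = 4r = 1/4.
Thus r = 1/16 per second.
The second script alone: 16 seconds; the first script alone: 16/3 seconds.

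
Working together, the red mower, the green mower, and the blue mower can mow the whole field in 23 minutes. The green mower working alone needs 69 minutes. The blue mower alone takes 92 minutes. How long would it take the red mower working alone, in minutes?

276/5 minutes

Combined rate is 1/23 per minute.
Known contribution: 1/69 + 1/92 = (4 + 3)/276 = 7/276 per minute.
So the red mower's rate is 1/23 − 7/276 = 5/276, meaning 276/5 minutes alone.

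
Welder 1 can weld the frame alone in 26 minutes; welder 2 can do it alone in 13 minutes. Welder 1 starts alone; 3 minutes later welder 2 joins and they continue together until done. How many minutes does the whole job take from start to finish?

32/3 minutes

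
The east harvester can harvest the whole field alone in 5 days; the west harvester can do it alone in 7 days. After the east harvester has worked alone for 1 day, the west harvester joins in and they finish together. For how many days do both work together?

7/3 days

In 1 day the east harvester does 1/5 of the job, leaving 4/5.
The east harvester and the west harvester together work at 12/35 per day, so finishing takes 4/5 ÷ 12/35 = 7/3 days.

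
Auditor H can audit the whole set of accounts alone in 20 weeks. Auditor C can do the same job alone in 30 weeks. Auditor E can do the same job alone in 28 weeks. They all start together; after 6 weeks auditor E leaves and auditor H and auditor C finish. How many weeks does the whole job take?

66/7 weeks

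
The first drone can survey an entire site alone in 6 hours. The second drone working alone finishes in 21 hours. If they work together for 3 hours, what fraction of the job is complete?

Combined rate: 1/6 + 1/21 = (7 + 2)/42 = 9/42 = 3/14 per hour.
In 3 hours they complete 3·3/14 = 9/14 of the job.

9/14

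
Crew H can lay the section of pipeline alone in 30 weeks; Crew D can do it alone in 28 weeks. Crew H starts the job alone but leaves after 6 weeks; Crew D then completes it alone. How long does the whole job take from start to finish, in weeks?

In 6 weeks Crew H does 6/30 = 1/5 of the job, leaving 4/5.
Crew D works at 1/28 per week, so finishing takes 4/5 ÷ 1/28 = 112/5 weeks.
Total time = 6 + 112/5 = 142/5 weeks.

142/5 weeks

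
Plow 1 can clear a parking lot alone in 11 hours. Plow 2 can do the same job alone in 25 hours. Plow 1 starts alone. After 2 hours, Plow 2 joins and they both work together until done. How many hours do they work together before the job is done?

25/4 hours

In the first 2 hours Plow 1 alone does 2/11 of the job, leaving 9/11.
Once everyone is working, combined rate: 1/11 + 1/25 = (25 + 11)/275 = 36/275 per hour.
Remaining 9/11 at 36/275 per hour takes 25/4 hours.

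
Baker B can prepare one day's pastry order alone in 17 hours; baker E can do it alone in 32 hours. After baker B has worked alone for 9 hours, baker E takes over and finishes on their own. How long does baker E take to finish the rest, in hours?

In 9 hours baker B does 9/17 of the job, leaving 8/17.
Baker E works at 1/32 per hour, so finishing takes 8/17 ÷ 1/32 = 256/17 hours.

256/17 hours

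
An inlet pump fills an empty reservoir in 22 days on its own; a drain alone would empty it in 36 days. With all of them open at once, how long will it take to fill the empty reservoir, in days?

396/7 days

Net rate = 1/22 − 1/36 = (18 − 11)/396 = 7/396 per day.
Filling time = 1 ÷ (7/396) = 396/7 days.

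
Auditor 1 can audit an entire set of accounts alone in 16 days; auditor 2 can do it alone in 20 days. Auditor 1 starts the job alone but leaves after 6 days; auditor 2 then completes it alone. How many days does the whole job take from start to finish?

37/2 days

In 6 days auditor 1 does 6/16 = 3/8 of the job, leaving 5/8.
Auditor 2 works at 1/20 per day, so finishing takes 5/8 ÷ 1/20 = 25/2 days.
Total time = 6 + 25/2 = 37/2 days.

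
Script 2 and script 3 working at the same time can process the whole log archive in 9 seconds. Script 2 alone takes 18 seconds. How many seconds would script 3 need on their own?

Combined rate is 1/9 per second.
Known contribution: 1/18 per second.
So script 3's rate is 1/9 − 1/18 = 1/18, meaning 18 seconds alone.

18 seconds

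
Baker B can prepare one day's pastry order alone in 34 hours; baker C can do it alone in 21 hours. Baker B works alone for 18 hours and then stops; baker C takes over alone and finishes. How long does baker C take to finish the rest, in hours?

168/17 hours

In 18 hours baker B does 18/34 = 9/17 of the job, leaving 8/17.
Baker C works at 1/21 per hour, so finishing takes 8/17 ÷ 1/21 = 168/17 hours.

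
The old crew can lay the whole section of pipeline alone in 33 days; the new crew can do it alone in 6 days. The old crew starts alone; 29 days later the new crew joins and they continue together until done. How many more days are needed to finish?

In 29 days the old crew does 29/33 of the job, leaving 4/33.
The old crew and the new crew together work at 13/66 per day, so finishing takes 4/33 ÷ 13/66 = 8/13 days.

8/13 days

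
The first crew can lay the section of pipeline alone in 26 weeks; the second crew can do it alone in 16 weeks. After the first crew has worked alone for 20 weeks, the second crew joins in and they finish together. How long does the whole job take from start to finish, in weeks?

In 20 weeks the first crew does 20/26 = 10/13 of the job, leaving 3/13.
The first crew and the second crew together work at 21/208 per week, so finishing takes 3/13 ÷ 21/208 = 16/7 weeks.
Total time = 20 + 16/7 = 156/7 weeks.

156/7 weeks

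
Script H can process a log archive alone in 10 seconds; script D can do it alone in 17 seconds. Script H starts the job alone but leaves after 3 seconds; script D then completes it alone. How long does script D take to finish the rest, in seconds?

In 3 seconds script H does 3/10 of the job, leaving 7/10.
Script D works at 1/17 per second, so finishing takes 7/10 ÷ 1/17 = 119/10 seconds.

119/10 seconds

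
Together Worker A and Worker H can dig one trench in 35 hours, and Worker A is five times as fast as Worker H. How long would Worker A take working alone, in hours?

42 hours

Let Worker H's rate be r; then Worker A's rate is 5r, so together (5 + 1)r = 6r = 1/35.
Thus r = 1/210 per hour.
Worker H alone: 210 hours; Worker A alone: 42 hours.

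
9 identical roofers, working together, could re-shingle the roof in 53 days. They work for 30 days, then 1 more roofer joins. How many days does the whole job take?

One roofer does 1/477 of the job per day.
After 30 days with 9 roofers, 30/53 is done (23/53 left).
With 10 roofers the rate is 10/477, so the rest takes 23/53 ÷ 10/477 = 207/10 days.
Total = 30 + 207/10 = 507/10 days.

507/10 days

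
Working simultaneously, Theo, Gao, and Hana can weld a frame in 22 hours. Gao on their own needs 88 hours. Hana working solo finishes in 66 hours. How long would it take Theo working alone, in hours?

Combined rate is 1/22 per hour.
Known contribution: 1/88 + 1/66 = (3 + 4)/264 = 7/264 per hour.
So Theo's rate is 1/22 − 7/264 = 5/264, meaning 264/5 hours alone.

264/5 hours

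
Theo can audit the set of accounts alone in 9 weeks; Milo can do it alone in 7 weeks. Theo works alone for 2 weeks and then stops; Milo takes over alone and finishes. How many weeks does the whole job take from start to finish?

In 2 weeks Theo does 2/9 of the job, leaving 7/9.
Milo works at 1/7 per week, so finishing takes 7/9 ÷ 1/7 = 49/9 weeks.
Total time = 2 + 49/9 = 67/9 weeks.

67/9 weeks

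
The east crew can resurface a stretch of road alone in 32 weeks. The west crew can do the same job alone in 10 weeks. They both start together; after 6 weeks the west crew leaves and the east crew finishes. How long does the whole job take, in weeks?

64/5 weeks

In the first 6 weeks the combined rate is 21/160, so 63/80 of the job is done, leaving 17/80.
After the west crew leaves the rate is 1/32 per week; the remaining 17/80 takes 34/5 weeks.
Total = 6 + 34/5 = 64/5 weeks.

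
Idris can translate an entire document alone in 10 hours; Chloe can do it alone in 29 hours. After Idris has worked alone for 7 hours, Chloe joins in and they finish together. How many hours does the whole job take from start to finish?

In 7 hours Idris does 7/10 of the job, leaving 3/10.
Idris and Chloe together work at 39/290 per hour, so finishing takes 3/10 ÷ 39/290 = 29/13 hours.
Total time = 7 + 29/13 = 120/13 hours.

120/13 hours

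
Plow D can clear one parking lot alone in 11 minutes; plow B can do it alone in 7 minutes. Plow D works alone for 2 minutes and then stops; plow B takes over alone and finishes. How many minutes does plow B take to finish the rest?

In 2 minutes plow D does 2/11 of the job, leaving 9/11.
Plow B works at 1/7 per minute, so finishing takes 9/11 ÷ 1/7 = 63/11 minutes.

63/11 minutes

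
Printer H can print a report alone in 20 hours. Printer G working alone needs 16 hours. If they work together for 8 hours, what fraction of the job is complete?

9/10

Combined rate: 1/20 + 1/16 = (4 + 5)/80 = 9/80 per hour.
In 8 hours they complete 8·9/80 = 9/10 of the job.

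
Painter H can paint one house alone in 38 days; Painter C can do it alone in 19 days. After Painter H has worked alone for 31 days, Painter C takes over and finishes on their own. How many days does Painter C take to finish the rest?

In 31 days Painter H does 31/38 of the job, leaving 7/38.
Painter C works at 1/19 per day, so finishing takes 7/38 ÷ 1/19 = 7/2 days.

7/2 days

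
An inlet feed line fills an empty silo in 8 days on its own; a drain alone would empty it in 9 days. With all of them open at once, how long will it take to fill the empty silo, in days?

72 days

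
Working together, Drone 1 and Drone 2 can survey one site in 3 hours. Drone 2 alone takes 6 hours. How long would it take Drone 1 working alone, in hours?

6 hours

Combined rate is 1/3 per hour.
Known contribution: 1/6 per hour.
So Drone 1's rate is 1/3 − 1/6 = 1/6, meaning 6 hours alone.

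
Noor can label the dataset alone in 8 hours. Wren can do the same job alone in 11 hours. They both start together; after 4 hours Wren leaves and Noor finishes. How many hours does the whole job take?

56/11 hours

In the first 4 hours the combined rate is 19/88, so 19/22 of the job is done, leaving 3/22.
After Wren leaves the rate is 1/8 per hour; the remaining 3/22 takes 12/11 hours.
Total = 4 + 12/11 = 56/11 hours.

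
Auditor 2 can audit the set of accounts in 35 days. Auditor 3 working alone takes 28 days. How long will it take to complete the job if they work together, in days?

140/9 days

With two workers the combined time is the product over the sum: 35·28/(35+28) = 980/63 = 140/9 days.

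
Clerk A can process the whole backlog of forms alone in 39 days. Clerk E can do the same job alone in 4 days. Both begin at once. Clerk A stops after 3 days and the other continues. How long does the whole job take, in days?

In the first 3 days the combined rate is 43/156, so 43/52 of the job is done, leaving 9/52.
After clerk A leaves the rate is 1/4 per day; the remaining 9/52 takes 9/13 days.
Total = 3 + 9/13 = 48/13 days.

48/13 days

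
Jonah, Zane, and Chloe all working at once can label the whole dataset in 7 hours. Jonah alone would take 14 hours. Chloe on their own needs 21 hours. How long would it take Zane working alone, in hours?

42 hours

Combined rate is 1/7 per hour.
Known contribution: 1/14 + 1/21 = (3 + 2)/42 = 5/42 per hour.
So Zane's rate is 1/7 − 5/42 = 1/42, meaning 42 hours alone.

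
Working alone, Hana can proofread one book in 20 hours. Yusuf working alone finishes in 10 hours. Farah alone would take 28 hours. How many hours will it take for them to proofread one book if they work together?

Combined rate: 1/20 + 1/10 + 1/28 = (7 + 14 + 5)/140 = 26/140 = 13/70 per hour.
Time = 1 ÷ (13/70) = 70/13 hours.

70/13 hours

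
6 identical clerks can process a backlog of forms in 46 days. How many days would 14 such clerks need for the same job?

138/7 days

Total work is 6·46 = 276 clerk-days.
With 14 clerks: 276/14 = 138/7 days.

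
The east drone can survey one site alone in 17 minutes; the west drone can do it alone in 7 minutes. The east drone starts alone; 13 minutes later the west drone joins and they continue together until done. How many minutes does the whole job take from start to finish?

85/6 minutes

In 13 minutes the east drone does 13/17 of the job, leaving 4/17.
The east drone and the west drone together work at 24/119 per minute, so finishing takes 4/17 ÷ 24/119 = 7/6 minutes.
Total time = 13 + 7/6 = 85/6 minutes.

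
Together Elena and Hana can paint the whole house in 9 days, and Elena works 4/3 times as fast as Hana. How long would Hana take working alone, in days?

Let Hana's rate be r; then Elena's rate is (4/3)r, so together (4/3 + 1)r = (7/3)r = 1/9.
Thus r = 1/21 per day.
Hana alone: 21 days; Elena alone: 63/4 days.

21 days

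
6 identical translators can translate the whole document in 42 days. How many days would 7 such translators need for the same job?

36 days

Total work is 6·42 = 252 translator-days.
With 7 translators: 252/7 = 36 days.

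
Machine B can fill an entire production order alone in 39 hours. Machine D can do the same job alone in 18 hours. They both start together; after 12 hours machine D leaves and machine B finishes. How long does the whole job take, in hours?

13 hours

In the first 12 hours the combined rate is 19/234, so 38/39 of the job is done, leaving 1/39.
After machine D leaves the rate is 1/39 per hour; the remaining 1/39 takes 1 hour.
Total = 12 + 1 = 13 hours.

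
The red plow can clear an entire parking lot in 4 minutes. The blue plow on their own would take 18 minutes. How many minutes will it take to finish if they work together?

36/11 minutes

Combined rate: 1/4 + 1/18 = (9 + 2)/36 = 11/36 per minute.
Time = 1 ÷ (11/36) = 36/11 minutes.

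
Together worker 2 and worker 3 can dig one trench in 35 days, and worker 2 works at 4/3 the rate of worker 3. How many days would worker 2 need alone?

245/4 days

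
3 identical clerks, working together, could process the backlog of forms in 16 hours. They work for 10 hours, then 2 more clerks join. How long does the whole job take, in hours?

One clerk does 1/48 of the job per hour.
After 10 hours with 3 clerks, 5/8 is done (3/8 left).
With 5 clerks the rate is 5/48, so the rest takes 3/8 ÷ 5/48 = 18/5 hours.
Total = 10 + 18/5 = 68/5 hours.

68/5 hours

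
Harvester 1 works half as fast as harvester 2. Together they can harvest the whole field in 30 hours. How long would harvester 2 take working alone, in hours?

Let harvester 2's rate be r; then harvester 1's rate is (1/2)r, so together (1/2 + 1)r = (3/2)r = 1/30.
Thus r = 1/45 per hour.
Harvester 2 alone: 45 hours; harvester 1 alone: 90 hours.

45 hours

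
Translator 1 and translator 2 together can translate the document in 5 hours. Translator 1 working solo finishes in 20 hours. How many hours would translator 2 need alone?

Combined rate is 1/5 per hour.
Known contribution: 1/20 per hour.
So translator 2's rate is 1/5 − 1/20 = 3/20, meaning 20/3 hours alone.

20/3 hours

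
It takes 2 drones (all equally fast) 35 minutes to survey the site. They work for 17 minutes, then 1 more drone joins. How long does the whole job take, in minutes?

One drone does 1/70 of the job per minute.
After 17 minutes with 2 drones, 17/35 is done (18/35 left).
With 3 drones the rate is 3/70, so the rest takes 18/35 ÷ 3/70 = 12 minutes.
Total = 17 + 12 = 29 minutes.

29 minutes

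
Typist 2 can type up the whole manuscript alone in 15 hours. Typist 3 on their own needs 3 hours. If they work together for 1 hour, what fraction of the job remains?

3/5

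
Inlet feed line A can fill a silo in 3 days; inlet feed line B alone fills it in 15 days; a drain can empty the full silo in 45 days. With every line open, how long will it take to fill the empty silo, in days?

Net rate = 1/3 + 1/15 − 1/45 = (15 + 3 − 1)/45 = 17/45 per day.
Filling time = 1 ÷ (17/45) = 45/17 days.

45/17 days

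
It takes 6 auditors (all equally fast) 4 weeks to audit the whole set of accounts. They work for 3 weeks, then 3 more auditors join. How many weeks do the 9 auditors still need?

2/3 weeks

One auditor does 1/24 of the job per week.
After 3 weeks with 6 auditors, 3/4 is done (1/4 left).
With 9 auditors the rate is 9/24 = 3/8, so the rest takes 1/4 ÷ 3/8 = 2/3 weeks.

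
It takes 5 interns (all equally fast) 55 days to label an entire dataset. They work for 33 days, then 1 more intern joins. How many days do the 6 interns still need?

One intern does 1/275 of the job per day.
After 33 days with 5 interns, 3/5 is done (2/5 left).
With 6 interns the rate is 6/275, so the rest takes 2/5 ÷ 6/275 = 55/3 days.

55/3 days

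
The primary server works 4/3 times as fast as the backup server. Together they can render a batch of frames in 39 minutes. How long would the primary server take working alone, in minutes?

Let the backup server's rate be r; then the primary server's rate is (4/3)r, so together (4/3 + 1)r = (7/3)r = 1/39.
Thus r = 1/91 per minute.
The backup server alone: 91 minutes; the primary server alone: 273/4 minutes.

273/4 minutes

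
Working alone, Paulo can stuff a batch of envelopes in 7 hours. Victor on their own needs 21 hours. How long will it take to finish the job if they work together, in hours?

Combined rate: 1/7 + 1/21 = (3 + 1)/21 = 4/21 per hour.
Time = 1 ÷ (4/21) = 21/4 hours.

21/4 hours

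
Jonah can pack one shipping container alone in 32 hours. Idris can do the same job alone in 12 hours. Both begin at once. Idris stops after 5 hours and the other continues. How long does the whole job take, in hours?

56/3 hours

In the first 5 hours the combined rate is 11/96, so 55/96 of the job is done, leaving 41/96.
After Idris leaves the rate is 1/32 per hour; the remaining 41/96 takes 41/3 hours.
Total = 5 + 41/3 = 56/3 hours.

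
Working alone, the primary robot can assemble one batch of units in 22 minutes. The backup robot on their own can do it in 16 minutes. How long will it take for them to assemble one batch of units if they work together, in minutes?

176/19 minutes

With two workers the combined time is the product over the sum: 22·16/(22+16) = 352/38 = 176/19 minutes.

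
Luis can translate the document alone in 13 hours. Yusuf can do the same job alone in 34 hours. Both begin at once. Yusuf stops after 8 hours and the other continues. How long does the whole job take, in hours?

169/17 hours

In the first 8 hours the combined rate is 47/442, so 188/221 of the job is done, leaving 33/221.
After Yusuf leaves the rate is 1/13 per hour; the remaining 33/221 takes 33/17 hours.
Total = 8 + 33/17 = 169/17 hours.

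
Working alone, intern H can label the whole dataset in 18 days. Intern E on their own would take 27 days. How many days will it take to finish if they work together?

With two workers the combined time is the product over the sum: 18·27/(18+27) = 486/45 = 54/5 days.

54/5 days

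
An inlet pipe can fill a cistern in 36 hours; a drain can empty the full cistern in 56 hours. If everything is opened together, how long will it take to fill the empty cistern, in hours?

Net rate = 1/36 − 1/56 = (14 − 9)/504 = 5/504 per hour.
Filling time = 1 ÷ (5/504) = 504/5 hours.

504/5 hours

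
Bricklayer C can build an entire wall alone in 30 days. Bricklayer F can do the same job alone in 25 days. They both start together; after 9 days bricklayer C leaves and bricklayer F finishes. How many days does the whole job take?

In the first 9 days the combined rate is 11/150, so 33/50 of the job is done, leaving 17/50.
After bricklayer C leaves the rate is 1/25 per day; the remaining 17/50 takes 17/2 days.
Total = 9 + 17/2 = 35/2 days.

35/2 days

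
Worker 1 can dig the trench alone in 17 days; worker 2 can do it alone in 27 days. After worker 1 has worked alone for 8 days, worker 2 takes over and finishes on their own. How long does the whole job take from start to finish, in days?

379/17 days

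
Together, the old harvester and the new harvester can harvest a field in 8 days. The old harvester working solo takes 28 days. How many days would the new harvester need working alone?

56/5 days

Combined rate is 1/8 per day.
Known contribution: 1/28 per day.
So the new harvester's rate is 1/8 − 1/28 = 5/56, meaning 56/5 days alone.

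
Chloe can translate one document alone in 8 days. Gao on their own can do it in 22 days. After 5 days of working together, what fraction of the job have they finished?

75/88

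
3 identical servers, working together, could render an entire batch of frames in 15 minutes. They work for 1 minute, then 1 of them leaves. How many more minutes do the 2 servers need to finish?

One server does 1/45 of the job per minute.
After 1 minute with 3 servers, 1/15 is done (14/15 left).
With 2 servers the rate is 2/45, so the rest takes 14/15 ÷ 2/45 = 21 minutes.

21 minutes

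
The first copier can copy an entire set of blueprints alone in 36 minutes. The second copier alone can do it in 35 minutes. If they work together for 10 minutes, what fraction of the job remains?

Combined rate: 1/36 + 1/35 = (35 + 36)/1260 = 71/1260 per minute.
In 10 minutes they complete 10·71/1260 = 71/126 of the job.
So 55/126 remains.

55/126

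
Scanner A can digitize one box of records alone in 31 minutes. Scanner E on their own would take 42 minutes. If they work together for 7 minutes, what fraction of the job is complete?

Combined rate: 1/31 + 1/42 = (42 + 31)/1302 = 73/1302 per minute.
In 7 minutes they complete 7·73/1302 = 73/186 of the job.

73/186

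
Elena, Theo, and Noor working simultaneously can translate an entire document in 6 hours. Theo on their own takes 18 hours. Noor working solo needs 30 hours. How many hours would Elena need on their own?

90/7 hours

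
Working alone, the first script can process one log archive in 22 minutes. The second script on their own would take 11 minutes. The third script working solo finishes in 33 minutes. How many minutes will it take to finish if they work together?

Combined rate: 1/22 + 1/11 + 1/33 = (3 + 6 + 2)/66 = 11/66 = 1/6 per minute.
Time = 1 ÷ (1/6) = 6 minutes.

6 minutes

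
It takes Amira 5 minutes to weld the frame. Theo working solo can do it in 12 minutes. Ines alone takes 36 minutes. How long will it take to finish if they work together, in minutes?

45/14 minutes

Combined rate: 1/5 + 1/12 + 1/36 = (36 + 15 + 5)/180 = 56/180 = 14/45 per minute.
Time = 1 ÷ (14/45) = 45/14 minutes.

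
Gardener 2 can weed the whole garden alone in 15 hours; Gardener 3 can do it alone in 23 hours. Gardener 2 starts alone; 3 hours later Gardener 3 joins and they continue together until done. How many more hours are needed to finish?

138/19 hours

In 3 hours Gardener 2 does 3/15 = 1/5 of the job, leaving 4/5.
Gardener 2 and Gardener 3 together work at 38/345 per hour, so finishing takes 4/5 ÷ 38/345 = 138/19 hours.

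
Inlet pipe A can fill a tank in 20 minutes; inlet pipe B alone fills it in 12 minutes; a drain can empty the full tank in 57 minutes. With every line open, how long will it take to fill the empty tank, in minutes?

Net rate = 1/20 + 1/12 − 1/57 = (57 + 95 − 20)/1140 = 132/1140 = 11/95 per minute.
Filling time = 1 ÷ (11/95) = 95/11 minutes.

95/11 minutes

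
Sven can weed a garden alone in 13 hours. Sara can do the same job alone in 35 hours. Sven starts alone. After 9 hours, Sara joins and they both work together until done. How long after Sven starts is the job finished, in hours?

In the first 9 hours Sven alone does 9/13 of the job, leaving 4/13.
Once everyone is working, combined rate: 1/13 + 1/35 = (35 + 13)/455 = 48/455 per hour.
Remaining 4/13 at 48/455 per hour takes 35/12 hours.
Total from the start = 9 + 35/12 = 143/12 hours.

143/12 hours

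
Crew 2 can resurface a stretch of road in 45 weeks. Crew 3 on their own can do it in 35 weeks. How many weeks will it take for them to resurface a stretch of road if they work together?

315/16 weeks

Combined rate: 1/45 + 1/35 = (7 + 9)/315 = 16/315 per week.
Time = 1 ÷ (16/315) = 315/16 weeks.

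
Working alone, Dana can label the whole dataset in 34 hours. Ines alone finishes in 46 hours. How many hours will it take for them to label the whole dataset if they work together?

Combined rate: 1/34 + 1/46 = (23 + 17)/782 = 40/782 = 20/391 per hour.
Time = 1 ÷ (20/391) = 391/20 hours.

391/20 hours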